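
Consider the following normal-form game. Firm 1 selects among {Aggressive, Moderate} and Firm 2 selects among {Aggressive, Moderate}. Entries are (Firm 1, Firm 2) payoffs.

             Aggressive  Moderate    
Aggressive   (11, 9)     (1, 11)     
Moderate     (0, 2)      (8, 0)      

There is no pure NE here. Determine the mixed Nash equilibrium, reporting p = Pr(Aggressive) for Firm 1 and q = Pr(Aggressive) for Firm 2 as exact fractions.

p = 1/2, q = 7/18

Each player's mixing probability is pinned down by making the *other* player indifferent.
Firm 2 indifferent between Aggressive and Moderate: p·9 + (1−p)·2 = p·11 + (1−p)·0 ⟹ 2 + 7p = 0 + 11p ⟹ p = 1/2.
Firm 1 indifferent between Aggressive and Moderate: q·11 + (1−q)·1 = q·0 + (1−q)·8 ⟹ 1 + 10q = 8 + (-8)q ⟹ q = 7/18.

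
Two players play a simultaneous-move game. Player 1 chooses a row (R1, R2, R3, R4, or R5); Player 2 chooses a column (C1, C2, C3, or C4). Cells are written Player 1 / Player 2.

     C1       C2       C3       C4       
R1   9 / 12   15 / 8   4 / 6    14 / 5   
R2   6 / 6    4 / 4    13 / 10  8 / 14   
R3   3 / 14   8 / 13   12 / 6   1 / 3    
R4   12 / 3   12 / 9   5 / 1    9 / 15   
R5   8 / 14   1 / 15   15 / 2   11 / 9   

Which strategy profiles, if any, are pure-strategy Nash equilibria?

There is no pure-strategy Nash equilibrium

A profile is a Nash equilibrium when each player is best-responding to the other.
Player 1's best responses — vs C1: R4 (payoff 12); vs C2: R1 (payoff 15); vs C3: R5 (payoff 15); vs C4: R1 (payoff 14).
Player 2's best responses — vs R1: C1 (payoff 12); vs R2: C4 (payoff 14); vs R3: C1 (payoff 14); vs R4: C4 (payoff 15); vs R5: C2 (payoff 15).
No cell has both players best-responding. For instance, Player 1's best reply to C1 is R4, but against R4 Player 2 prefers C4 over C1.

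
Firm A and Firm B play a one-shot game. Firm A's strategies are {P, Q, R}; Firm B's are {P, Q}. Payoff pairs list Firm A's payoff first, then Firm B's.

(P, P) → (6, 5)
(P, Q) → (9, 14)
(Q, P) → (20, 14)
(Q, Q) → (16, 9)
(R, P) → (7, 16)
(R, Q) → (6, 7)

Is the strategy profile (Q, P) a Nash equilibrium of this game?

Yes

Holding Firm B at P: Firm A gets 20 from Q, versus 6 from P, 7 from R. No profitable deviation for Firm A.
Holding Firm A at Q: Firm B gets 14 from P, versus 9 from Q. No profitable deviation for Firm B either.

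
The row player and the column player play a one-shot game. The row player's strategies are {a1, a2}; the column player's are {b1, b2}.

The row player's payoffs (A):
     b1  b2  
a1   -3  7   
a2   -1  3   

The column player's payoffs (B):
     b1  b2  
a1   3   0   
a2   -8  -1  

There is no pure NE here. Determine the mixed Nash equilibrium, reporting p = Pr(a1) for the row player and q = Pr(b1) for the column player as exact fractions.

In a mixed NE each player is indifferent between their pure strategies, so the opponent's mix sets the indifference.
The column player indifferent between b1 and b2: p·3 + (1−p)·(-8) = p·0 + (1−p)·(-1) ⟹ (-8) + 11p = (-1) + 1p ⟹ p = 7/10.
The row player indifferent between a1 and a2: q·(-3) + (1−q)·7 = q·(-1) + (1−q)·3 ⟹ 7 + (-10)q = 3 + (-4)q ⟹ q = 2/3.

p = 7/10, q = 2/3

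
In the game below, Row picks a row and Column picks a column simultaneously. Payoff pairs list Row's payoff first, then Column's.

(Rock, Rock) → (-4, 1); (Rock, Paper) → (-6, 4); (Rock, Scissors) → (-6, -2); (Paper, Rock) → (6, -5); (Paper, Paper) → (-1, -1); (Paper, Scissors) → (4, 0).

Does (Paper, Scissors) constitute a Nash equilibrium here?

Yes

Holding Column at Scissors: Row gets 4 from Paper, versus -6 from Rock. No profitable deviation for Row.
Holding Row at Paper: Column gets 0 from Scissors, versus -5 from Rock, -1 from Paper. No profitable deviation for Column either.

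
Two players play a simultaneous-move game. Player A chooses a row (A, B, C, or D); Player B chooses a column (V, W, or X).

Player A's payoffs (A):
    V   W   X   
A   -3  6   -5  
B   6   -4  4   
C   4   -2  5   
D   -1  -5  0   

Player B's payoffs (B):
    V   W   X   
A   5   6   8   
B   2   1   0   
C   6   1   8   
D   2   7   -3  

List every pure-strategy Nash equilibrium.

(B, V) and (C, X)

A profile is a Nash equilibrium when each player is best-responding to the other.
Player A's best responses — vs V: B (payoff 6); vs W: A (payoff 6); vs X: C (payoff 5).
Player B's best responses — vs A: X (payoff 8); vs B: V (payoff 2); vs C: X (payoff 8); vs D: W (payoff 7).
Mutual best responses occur at (B, V) and (C, X); at each, neither player gains by switching.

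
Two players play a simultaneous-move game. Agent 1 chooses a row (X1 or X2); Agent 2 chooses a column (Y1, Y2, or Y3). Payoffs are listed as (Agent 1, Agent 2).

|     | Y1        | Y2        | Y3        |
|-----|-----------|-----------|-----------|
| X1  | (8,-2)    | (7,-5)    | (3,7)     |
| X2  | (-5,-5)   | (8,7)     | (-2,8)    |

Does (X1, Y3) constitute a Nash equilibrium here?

Holding Agent 2 at Y3: Agent 1 gets 3 from X1, versus -2 from X2. No profitable deviation for Agent 1.
Holding Agent 1 at X1: Agent 2 gets 7 from Y3, versus -2 from Y1, -5 from Y2. No profitable deviation for Agent 2 either.

Yes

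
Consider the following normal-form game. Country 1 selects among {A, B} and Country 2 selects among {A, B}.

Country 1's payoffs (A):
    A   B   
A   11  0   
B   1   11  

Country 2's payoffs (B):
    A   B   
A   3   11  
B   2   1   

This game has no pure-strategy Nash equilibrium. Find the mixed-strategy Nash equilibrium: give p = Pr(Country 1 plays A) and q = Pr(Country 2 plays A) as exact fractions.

p = 1/9, q = 11/21

Each player's mixing probability is pinned down by making the *other* player indifferent.
Country 2 indifferent between A and B: p·3 + (1−p)·2 = p·11 + (1−p)·1 ⟹ 2 + 1p = 1 + 10p ⟹ p = 1/9.
Country 1 indifferent between A and B: q·11 + (1−q)·0 = q·1 + (1−q)·11 ⟹ 0 + 11q = 11 + (-10)q ⟹ q = 11/21.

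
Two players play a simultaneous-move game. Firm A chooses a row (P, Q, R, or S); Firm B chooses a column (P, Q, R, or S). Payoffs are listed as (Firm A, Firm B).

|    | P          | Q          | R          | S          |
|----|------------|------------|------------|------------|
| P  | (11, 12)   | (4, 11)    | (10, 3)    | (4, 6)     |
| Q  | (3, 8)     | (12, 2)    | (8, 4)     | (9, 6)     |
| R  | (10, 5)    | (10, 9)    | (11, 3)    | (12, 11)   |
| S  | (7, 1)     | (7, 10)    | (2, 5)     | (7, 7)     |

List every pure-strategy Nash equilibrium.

Check mutual best responses: a cell is a NE iff neither player can gain by unilaterally deviating.
Firm A's best responses — vs P: P (payoff 11); vs Q: Q (payoff 12); vs R: R (payoff 11); vs S: R (payoff 12).
Firm B's best responses — vs P: P (payoff 12); vs Q: P (payoff 8); vs R: S (payoff 11); vs S: Q (payoff 10).
Mutual best responses occur at (P, P) and (R, S); at each, neither player gains by switching.

(P, P) and (R, S)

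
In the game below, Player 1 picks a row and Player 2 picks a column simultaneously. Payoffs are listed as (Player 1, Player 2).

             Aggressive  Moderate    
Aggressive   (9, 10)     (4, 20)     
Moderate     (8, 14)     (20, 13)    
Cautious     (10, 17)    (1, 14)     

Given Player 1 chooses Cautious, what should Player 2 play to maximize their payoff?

With Player 1 fixed at Cautious, Player 2's payoffs are: Aggressive → 17, Moderate → 14.
The maximum is 17, achieved by Aggressive.

Aggressive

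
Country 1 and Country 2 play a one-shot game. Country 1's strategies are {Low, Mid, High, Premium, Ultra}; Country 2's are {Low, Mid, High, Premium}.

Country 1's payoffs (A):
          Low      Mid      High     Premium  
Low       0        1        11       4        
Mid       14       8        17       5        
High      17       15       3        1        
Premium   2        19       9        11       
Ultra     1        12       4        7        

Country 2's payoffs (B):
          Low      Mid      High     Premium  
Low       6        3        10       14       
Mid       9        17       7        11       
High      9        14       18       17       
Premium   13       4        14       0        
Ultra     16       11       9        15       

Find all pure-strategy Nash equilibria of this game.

Check mutual best responses: a cell is a NE iff neither player can gain by unilaterally deviating.
Country 1's best responses — vs Low: High (payoff 17); vs Mid: Premium (payoff 19); vs High: Mid (payoff 17); vs Premium: Premium (payoff 11).
Country 2's best responses — vs Low: Premium (payoff 14); vs Mid: Mid (payoff 17); vs High: High (payoff 18); vs Premium: High (payoff 14); vs Ultra: Low (payoff 16).
No cell has both players best-responding. For instance, Country 1's best reply to High is Mid, but against Mid Country 2 prefers Mid over High.

There is no pure-strategy Nash equilibrium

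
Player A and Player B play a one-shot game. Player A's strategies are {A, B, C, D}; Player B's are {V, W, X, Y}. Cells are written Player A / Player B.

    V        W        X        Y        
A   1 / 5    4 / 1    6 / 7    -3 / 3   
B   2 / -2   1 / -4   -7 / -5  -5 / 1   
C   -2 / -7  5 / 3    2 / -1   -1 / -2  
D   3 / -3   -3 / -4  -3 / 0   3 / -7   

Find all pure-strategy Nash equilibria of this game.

Find each player's best response to every opponent strategy; NE are the intersections.
Player A's best responses — vs V: D (payoff 3); vs W: C (payoff 5); vs X: A (payoff 6); vs Y: D (payoff 3).
Player B's best responses — vs A: X (payoff 7); vs B: Y (payoff 1); vs C: W (payoff 3); vs D: X (payoff 0).
Mutual best responses occur at (A, X) and (C, W); at each, neither player gains by switching.

(A, X) and (C, W)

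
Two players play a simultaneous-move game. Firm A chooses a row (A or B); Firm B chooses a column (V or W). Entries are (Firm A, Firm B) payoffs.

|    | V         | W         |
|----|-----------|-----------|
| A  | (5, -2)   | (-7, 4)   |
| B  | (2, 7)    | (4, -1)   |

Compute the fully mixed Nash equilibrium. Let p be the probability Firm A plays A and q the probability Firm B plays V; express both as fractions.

p = 4/7, q = 11/14

Each player's mixing probability is pinned down by making the *other* player indifferent.
Firm B indifferent between V and W: p·(-2) + (1−p)·7 = p·4 + (1−p)·(-1) ⟹ 7 + (-9)p = (-1) + 5p ⟹ p = 4/7.
Firm A indifferent between A and B: q·5 + (1−q)·(-7) = q·2 + (1−q)·4 ⟹ (-7) + 12q = 4 + (-2)q ⟹ q = 11/14.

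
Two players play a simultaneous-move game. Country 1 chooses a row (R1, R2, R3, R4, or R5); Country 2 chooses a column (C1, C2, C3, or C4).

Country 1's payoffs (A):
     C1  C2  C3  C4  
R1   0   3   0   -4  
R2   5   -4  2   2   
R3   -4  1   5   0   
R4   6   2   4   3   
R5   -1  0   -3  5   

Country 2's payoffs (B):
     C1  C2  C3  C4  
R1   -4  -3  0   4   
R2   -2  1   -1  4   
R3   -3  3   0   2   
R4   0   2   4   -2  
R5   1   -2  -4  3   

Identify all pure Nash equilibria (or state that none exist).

(R5, C4)

Check mutual best responses: a cell is a NE iff neither player can gain by unilaterally deviating.
Country 1's best responses — vs C1: R4 (payoff 6); vs C2: R1 (payoff 3); vs C3: R3 (payoff 5); vs C4: R5 (payoff 5).
Country 2's best responses — vs R1: C4 (payoff 4); vs R2: C4 (payoff 4); vs R3: C2 (payoff 3); vs R4: C3 (payoff 4); vs R5: C4 (payoff 3).
The only mutual best response is (R5, C4); neither player gains by switching there.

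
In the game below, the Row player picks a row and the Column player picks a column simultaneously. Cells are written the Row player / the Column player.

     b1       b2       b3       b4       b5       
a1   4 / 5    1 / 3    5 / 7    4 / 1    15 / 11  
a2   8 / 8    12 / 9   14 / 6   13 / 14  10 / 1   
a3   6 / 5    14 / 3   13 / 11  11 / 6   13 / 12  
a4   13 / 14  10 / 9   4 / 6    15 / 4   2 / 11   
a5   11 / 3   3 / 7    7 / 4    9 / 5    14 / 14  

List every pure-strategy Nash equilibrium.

Check mutual best responses: a cell is a NE iff neither player can gain by unilaterally deviating.
The Row player's best responses — vs b1: a4 (payoff 13); vs b2: a3 (payoff 14); vs b3: a2 (payoff 14); vs b4: a4 (payoff 15); vs b5: a1 (payoff 15).
The Column player's best responses — vs a1: b5 (payoff 11); vs a2: b4 (payoff 14); vs a3: b5 (payoff 12); vs a4: b1 (payoff 14); vs a5: b5 (payoff 14).
Mutual best responses occur at (a1, b5) and (a4, b1); at each, neither player gains by switching.

(a1, b5) and (a4, b1)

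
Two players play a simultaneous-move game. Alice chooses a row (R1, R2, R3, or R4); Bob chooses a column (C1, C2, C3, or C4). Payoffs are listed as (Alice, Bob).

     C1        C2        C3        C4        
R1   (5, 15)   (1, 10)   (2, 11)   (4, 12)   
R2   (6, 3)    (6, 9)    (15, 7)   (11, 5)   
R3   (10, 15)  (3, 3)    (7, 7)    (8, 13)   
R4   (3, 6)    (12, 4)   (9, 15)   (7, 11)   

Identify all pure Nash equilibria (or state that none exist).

Find each player's best response to every opponent strategy; NE are the intersections.
Alice's best responses — vs C1: R3 (payoff 10); vs C2: R4 (payoff 12); vs C3: R2 (payoff 15); vs C4: R2 (payoff 11).
Bob's best responses — vs R1: C1 (payoff 15); vs R2: C2 (payoff 9); vs R3: C1 (payoff 15); vs R4: C3 (payoff 15).
The only mutual best response is (R3, C1); neither player gains by switching there.

(R3, C1)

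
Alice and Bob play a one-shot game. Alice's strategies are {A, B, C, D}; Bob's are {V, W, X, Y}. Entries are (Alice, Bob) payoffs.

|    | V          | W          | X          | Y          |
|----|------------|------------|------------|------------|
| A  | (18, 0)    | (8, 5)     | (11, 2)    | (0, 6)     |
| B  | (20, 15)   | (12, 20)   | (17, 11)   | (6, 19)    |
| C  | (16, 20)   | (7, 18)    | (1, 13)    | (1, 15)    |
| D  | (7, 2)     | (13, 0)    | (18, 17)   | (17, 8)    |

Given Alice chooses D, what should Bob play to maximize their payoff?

X

With Alice fixed at D, Bob's payoffs are: V → 2, W → 0, X → 17, Y → 8.
The maximum is 17, achieved by X.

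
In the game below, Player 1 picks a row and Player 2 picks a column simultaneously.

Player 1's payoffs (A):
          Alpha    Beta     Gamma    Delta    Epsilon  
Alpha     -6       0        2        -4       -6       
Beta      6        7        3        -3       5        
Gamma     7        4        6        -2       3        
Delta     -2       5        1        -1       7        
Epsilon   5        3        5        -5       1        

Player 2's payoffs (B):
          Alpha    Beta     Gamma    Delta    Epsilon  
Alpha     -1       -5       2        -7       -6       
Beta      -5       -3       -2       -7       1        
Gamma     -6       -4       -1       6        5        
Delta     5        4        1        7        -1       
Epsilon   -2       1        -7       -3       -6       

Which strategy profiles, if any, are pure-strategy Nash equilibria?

(Delta, Delta)

Check mutual best responses: a cell is a NE iff neither player can gain by unilaterally deviating.
Player 1's best responses — vs Alpha: Gamma (payoff 7); vs Beta: Beta (payoff 7); vs Gamma: Gamma (payoff 6); vs Delta: Delta (payoff -1); vs Epsilon: Delta (payoff 7).
Player 2's best responses — vs Alpha: Gamma (payoff 2); vs Beta: Epsilon (payoff 1); vs Gamma: Delta (payoff 6); vs Delta: Delta (payoff 7); vs Epsilon: Beta (payoff 1).
The only mutual best response is (Delta, Delta); neither player gains by switching there.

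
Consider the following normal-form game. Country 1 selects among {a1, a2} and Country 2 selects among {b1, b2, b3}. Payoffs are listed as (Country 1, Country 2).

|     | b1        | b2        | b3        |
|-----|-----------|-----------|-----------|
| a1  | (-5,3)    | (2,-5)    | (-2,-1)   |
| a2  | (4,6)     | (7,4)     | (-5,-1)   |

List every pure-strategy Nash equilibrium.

(a2, b1)

Find each player's best response to every opponent strategy; NE are the intersections.
Country 1's best responses — vs b1: a2 (payoff 4); vs b2: a2 (payoff 7); vs b3: a1 (payoff -2).
Country 2's best responses — vs a1: b1 (payoff 3); vs a2: b1 (payoff 6).
The only mutual best response is (a2, b1); neither player gains by switching there.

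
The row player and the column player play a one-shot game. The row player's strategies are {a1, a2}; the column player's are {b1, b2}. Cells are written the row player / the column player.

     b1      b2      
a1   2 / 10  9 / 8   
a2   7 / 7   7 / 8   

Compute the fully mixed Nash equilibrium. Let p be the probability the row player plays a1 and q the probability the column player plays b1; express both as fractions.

p = 1/3, q = 2/7

Each player's mixing probability is pinned down by making the *other* player indifferent.
The column player indifferent between b1 and b2: p·10 + (1−p)·7 = p·8 + (1−p)·8 ⟹ 7 + 3p = 8 + 0p ⟹ p = 1/3.
The row player indifferent between a1 and a2: q·2 + (1−q)·9 = q·7 + (1−q)·7 ⟹ 9 + (-7)q = 7 + 0q ⟹ q = 2/7.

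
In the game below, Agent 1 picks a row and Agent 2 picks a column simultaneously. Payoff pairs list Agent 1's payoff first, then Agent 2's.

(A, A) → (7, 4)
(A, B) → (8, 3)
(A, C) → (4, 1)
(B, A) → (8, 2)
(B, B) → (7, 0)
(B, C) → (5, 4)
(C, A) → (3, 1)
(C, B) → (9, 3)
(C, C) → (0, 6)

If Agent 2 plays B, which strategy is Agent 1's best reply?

C

With Agent 2 fixed at B, Agent 1's payoffs are: A → 8, B → 7, C → 9.
The maximum is 9, achieved by C.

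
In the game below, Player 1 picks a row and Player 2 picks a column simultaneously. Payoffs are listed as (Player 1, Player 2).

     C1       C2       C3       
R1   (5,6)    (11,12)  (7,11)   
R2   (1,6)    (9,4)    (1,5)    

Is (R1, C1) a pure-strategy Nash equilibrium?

Holding Player 2 at C1: Player 1 gets 5 from R1, versus 1 from R2. No profitable deviation for Player 1.
Holding Player 1 at R1: Player 2 gets 6 from C1 but could get 12 by switching to C2. Player 2 has a profitable deviation.

No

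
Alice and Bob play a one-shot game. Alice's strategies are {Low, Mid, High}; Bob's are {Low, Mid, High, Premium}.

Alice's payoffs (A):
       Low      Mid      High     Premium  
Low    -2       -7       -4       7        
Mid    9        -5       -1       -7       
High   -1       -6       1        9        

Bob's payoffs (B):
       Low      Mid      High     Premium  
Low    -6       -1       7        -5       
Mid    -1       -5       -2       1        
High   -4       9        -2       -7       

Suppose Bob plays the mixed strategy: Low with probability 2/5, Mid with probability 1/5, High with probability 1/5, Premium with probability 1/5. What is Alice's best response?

Alice's best reply maximizes expected payoff against the mix.
Low: (2/5)·(-2) + (1/5)·(-7) + (1/5)·(-4) + (1/5)·7 = -8/5
Mid: (2/5)·9 + (1/5)·(-5) + (1/5)·(-1) + (1/5)·(-7) = 1
High: (2/5)·(-1) + (1/5)·(-6) + (1/5)·1 + (1/5)·9 = 2/5
Highest expected payoff is 1, from Mid.

Mid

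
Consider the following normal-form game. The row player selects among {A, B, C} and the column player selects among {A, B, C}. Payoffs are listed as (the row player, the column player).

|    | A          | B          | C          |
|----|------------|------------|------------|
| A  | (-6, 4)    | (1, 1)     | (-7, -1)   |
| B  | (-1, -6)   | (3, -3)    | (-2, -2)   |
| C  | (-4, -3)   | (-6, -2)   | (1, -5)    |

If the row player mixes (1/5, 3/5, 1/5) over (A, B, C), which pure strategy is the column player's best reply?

B

The column player's best reply maximizes expected payoff against the mix.
A: (1/5)·4 + (3/5)·(-6) + (1/5)·(-3) = -17/5
B: (1/5)·1 + (3/5)·(-3) + (1/5)·(-2) = -2
C: (1/5)·(-1) + (3/5)·(-2) + (1/5)·(-5) = -12/5
Highest expected payoff is -2, from B.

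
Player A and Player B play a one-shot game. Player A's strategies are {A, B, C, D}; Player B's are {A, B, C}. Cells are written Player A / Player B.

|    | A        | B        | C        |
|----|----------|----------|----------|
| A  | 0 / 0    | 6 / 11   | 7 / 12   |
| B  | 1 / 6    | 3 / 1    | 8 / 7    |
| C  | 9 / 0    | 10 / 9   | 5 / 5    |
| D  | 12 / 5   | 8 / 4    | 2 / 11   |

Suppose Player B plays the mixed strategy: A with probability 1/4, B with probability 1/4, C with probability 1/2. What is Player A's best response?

C

Player A's best reply maximizes expected payoff against the mix.
A: (1/4)·0 + (1/4)·6 + (1/2)·7 = 5
B: (1/4)·1 + (1/4)·3 + (1/2)·8 = 5
C: (1/4)·9 + (1/4)·10 + (1/2)·5 = 29/4
D: (1/4)·12 + (1/4)·8 + (1/2)·2 = 6
Highest expected payoff is 29/4, from C.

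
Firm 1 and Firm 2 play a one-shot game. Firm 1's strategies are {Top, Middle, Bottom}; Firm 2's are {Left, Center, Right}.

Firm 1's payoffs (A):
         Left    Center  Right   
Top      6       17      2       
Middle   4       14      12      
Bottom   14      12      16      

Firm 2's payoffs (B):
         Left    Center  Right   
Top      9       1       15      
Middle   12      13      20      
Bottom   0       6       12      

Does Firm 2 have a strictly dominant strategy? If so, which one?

A strategy is strictly dominant if it gives Firm 2 a strictly higher payoff than every other strategy, against every choice by the opponent.
Right strictly dominates: vs Top: 15 > each of {9, 1}; vs Middle: 20 > each of {12, 13}; vs Bottom: 12 > each of {0, 6}.

Right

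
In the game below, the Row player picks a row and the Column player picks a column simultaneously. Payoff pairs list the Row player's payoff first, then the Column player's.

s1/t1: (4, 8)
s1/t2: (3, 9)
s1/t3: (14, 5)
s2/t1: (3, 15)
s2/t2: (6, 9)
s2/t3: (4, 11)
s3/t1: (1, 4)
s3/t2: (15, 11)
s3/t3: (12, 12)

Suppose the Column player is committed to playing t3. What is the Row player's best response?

s1

With the Column player fixed at t3, the Row player's payoffs are: s1 → 14, s2 → 4, s3 → 12.
The maximum is 14, achieved by s1.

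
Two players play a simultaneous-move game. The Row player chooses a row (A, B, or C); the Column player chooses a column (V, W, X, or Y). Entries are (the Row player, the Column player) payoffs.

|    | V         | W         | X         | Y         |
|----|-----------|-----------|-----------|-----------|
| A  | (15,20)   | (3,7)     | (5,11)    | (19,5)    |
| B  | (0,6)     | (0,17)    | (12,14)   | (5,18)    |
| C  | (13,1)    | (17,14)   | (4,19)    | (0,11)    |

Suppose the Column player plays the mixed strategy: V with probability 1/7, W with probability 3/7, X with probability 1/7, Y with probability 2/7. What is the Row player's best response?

Compute the Row player's expected payoff from each pure strategy against the given mix.
A: (1/7)·15 + (3/7)·3 + (1/7)·5 + (2/7)·19 = 67/7
B: (1/7)·0 + (3/7)·0 + (1/7)·12 + (2/7)·5 = 22/7
C: (1/7)·13 + (3/7)·17 + (1/7)·4 + (2/7)·0 = 68/7
Highest expected payoff is 68/7, from C.

C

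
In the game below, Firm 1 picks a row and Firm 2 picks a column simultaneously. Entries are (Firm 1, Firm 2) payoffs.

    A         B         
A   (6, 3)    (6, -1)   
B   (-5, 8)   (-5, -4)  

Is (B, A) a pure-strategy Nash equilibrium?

Holding Firm 2 at A: Firm 1 gets -5 from B but could get 6 by switching to A. Firm 1 has a profitable deviation.

No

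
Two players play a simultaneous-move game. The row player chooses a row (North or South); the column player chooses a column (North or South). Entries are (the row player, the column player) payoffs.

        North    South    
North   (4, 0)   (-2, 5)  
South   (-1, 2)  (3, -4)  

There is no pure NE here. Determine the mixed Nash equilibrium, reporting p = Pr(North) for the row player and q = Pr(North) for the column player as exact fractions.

Each player's mixing probability is pinned down by making the *other* player indifferent.
The column player indifferent between North and South: p·0 + (1−p)·2 = p·5 + (1−p)·(-4) ⟹ 2 + (-2)p = (-4) + 9p ⟹ p = 6/11.
The row player indifferent between North and South: q·4 + (1−q)·(-2) = q·(-1) + (1−q)·3 ⟹ (-2) + 6q = 3 + (-4)q ⟹ q = 1/2.

p = 6/11, q = 1/2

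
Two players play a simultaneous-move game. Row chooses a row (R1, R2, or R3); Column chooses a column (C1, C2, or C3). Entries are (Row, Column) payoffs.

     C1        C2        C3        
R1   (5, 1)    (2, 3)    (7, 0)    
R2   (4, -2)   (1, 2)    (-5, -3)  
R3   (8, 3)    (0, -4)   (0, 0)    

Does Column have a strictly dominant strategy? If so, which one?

A strategy is strictly dominant if it gives Column a strictly higher payoff than every other strategy, against every choice by the opponent.
C1 is not dominant: against R1, C2 gives 3 > 1.
C2 is not dominant: against R3, C1 gives 3 > -4.
C3 is not dominant: against R1, C1 gives 1 > 0.
No single strategy is best against every opponent action.

None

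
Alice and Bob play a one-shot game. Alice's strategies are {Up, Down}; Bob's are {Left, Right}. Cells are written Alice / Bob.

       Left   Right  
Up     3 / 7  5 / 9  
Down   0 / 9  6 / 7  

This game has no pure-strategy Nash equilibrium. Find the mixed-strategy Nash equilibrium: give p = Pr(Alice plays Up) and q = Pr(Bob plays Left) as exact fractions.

Each player's mixing probability is pinned down by making the *other* player indifferent.
Bob indifferent between Left and Right: p·7 + (1−p)·9 = p·9 + (1−p)·7 ⟹ 9 + (-2)p = 7 + 2p ⟹ p = 1/2.
Alice indifferent between Up and Down: q·3 + (1−q)·5 = q·0 + (1−q)·6 ⟹ 5 + (-2)q = 6 + (-6)q ⟹ q = 1/4.

p = 1/2, q = 1/4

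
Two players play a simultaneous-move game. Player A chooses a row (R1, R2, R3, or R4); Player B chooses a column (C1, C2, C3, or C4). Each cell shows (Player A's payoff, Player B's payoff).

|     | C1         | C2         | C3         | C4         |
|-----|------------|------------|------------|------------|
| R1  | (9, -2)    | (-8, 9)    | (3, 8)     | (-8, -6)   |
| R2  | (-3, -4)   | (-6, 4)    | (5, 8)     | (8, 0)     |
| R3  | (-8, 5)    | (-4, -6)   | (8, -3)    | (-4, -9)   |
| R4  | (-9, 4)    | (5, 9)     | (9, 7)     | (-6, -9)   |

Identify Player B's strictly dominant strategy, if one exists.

Check whether one of Player B's strategies beats all alternatives regardless of what the opponent does.
C1 is not dominant: against R1, C2 gives 9 > -2.
C2 is not dominant: against R2, C3 gives 8 > 4.
C3 is not dominant: against R1, C2 gives 9 > 8.
C4 is not dominant: against R1, C1 gives -2 > -6.
No single strategy is best against every opponent action.

No strictly dominant strategy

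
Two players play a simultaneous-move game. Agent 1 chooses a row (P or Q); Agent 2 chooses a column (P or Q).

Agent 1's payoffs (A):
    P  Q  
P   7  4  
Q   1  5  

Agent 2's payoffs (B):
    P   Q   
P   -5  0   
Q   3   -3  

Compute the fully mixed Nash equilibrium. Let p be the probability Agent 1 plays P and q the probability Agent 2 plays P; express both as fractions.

Each player's mixing probability is pinned down by making the *other* player indifferent.
Agent 2 indifferent between P and Q: p·(-5) + (1−p)·3 = p·0 + (1−p)·(-3) ⟹ 3 + (-8)p = (-3) + 3p ⟹ p = 6/11.
Agent 1 indifferent between P and Q: q·7 + (1−q)·4 = q·1 + (1−q)·5 ⟹ 4 + 3q = 5 + (-4)q ⟹ q = 1/7.

p = 6/11, q = 1/7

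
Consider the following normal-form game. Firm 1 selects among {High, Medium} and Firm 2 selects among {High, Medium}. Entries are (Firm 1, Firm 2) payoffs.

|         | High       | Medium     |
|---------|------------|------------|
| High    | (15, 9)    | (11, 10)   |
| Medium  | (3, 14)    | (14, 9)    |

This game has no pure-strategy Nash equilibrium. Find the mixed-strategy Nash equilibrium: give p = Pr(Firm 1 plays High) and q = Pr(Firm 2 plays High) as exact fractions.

p = 5/6, q = 1/5

In a mixed NE each player is indifferent between their pure strategies, so the opponent's mix sets the indifference.
Firm 2 indifferent between High and Medium: p·9 + (1−p)·14 = p·10 + (1−p)·9 ⟹ 14 + (-5)p = 9 + 1p ⟹ p = 5/6.
Firm 1 indifferent between High and Medium: q·15 + (1−q)·11 = q·3 + (1−q)·14 ⟹ 11 + 4q = 14 + (-11)q ⟹ q = 1/5.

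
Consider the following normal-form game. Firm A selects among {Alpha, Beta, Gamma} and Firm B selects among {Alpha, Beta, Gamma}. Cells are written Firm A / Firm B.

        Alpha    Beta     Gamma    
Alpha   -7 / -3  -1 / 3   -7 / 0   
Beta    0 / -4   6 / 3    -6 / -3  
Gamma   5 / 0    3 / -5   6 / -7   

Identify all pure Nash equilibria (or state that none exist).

A profile is a Nash equilibrium when each player is best-responding to the other.
Firm A's best responses — vs Alpha: Gamma (payoff 5); vs Beta: Beta (payoff 6); vs Gamma: Gamma (payoff 6).
Firm B's best responses — vs Alpha: Beta (payoff 3); vs Beta: Beta (payoff 3); vs Gamma: Alpha (payoff 0).
Mutual best responses occur at (Beta, Beta) and (Gamma, Alpha); at each, neither player gains by switching.

(Beta, Beta) and (Gamma, Alpha)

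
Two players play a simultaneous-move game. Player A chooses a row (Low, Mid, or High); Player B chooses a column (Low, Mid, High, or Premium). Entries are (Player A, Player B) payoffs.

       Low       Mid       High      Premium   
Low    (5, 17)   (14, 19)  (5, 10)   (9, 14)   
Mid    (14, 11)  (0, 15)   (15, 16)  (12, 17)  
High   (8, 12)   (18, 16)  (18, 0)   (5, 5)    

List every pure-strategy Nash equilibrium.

(Mid, Premium) and (High, Mid)

Check mutual best responses: a cell is a NE iff neither player can gain by unilaterally deviating.
Player A's best responses — vs Low: Mid (payoff 14); vs Mid: High (payoff 18); vs High: High (payoff 18); vs Premium: Mid (payoff 12).
Player B's best responses — vs Low: Mid (payoff 19); vs Mid: Premium (payoff 17); vs High: Mid (payoff 16).
Mutual best responses occur at (Mid, Premium) and (High, Mid); at each, neither player gains by switching.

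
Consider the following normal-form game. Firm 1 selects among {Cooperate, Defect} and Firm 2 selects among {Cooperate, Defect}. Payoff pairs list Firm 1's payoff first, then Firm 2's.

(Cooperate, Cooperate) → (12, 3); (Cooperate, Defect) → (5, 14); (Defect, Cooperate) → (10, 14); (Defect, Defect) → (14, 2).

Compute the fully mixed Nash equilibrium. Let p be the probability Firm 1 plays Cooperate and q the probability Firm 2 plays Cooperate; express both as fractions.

p = 12/23, q = 9/11

In a mixed NE each player is indifferent between their pure strategies, so the opponent's mix sets the indifference.
Firm 2 indifferent between Cooperate and Defect: p·3 + (1−p)·14 = p·14 + (1−p)·2 ⟹ 14 + (-11)p = 2 + 12p ⟹ p = 12/23.
Firm 1 indifferent between Cooperate and Defect: q·12 + (1−q)·5 = q·10 + (1−q)·14 ⟹ 5 + 7q = 14 + (-4)q ⟹ q = 9/11.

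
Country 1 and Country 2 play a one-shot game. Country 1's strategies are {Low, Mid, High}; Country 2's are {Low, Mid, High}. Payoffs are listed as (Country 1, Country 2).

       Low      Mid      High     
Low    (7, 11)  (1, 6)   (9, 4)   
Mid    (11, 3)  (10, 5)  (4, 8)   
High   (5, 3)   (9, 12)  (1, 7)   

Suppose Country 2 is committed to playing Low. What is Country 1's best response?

With Country 2 fixed at Low, Country 1's payoffs are: Low → 7, Mid → 11, High → 5.
The maximum is 11, achieved by Mid.

Mid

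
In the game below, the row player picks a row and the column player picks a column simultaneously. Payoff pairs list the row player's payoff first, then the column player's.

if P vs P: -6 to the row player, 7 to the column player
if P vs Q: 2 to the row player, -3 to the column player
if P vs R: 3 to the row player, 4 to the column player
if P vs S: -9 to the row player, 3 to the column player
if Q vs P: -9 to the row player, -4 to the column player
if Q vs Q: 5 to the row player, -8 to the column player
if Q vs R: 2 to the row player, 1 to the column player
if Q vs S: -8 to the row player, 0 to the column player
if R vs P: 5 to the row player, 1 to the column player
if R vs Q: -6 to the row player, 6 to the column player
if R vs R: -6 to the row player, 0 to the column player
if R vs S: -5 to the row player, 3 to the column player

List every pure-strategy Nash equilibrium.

Check mutual best responses: a cell is a NE iff neither player can gain by unilaterally deviating.
The row player's best responses — vs P: R (payoff 5); vs Q: Q (payoff 5); vs R: P (payoff 3); vs S: R (payoff -5).
The column player's best responses — vs P: P (payoff 7); vs Q: R (payoff 1); vs R: Q (payoff 6).
No cell has both players best-responding. For instance, the row player's best reply to Q is Q, but against Q the column player prefers R over Q.

No pure-strategy Nash equilibrium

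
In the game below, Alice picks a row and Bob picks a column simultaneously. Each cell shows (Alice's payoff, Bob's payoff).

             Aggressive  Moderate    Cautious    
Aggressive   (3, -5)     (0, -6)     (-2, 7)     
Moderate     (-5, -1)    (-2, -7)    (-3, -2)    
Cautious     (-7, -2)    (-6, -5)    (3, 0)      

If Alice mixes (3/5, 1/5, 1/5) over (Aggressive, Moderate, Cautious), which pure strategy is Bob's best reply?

Cautious

Bob's best reply maximizes expected payoff against the mix.
Aggressive: (3/5)·(-5) + (1/5)·(-1) + (1/5)·(-2) = -18/5
Moderate: (3/5)·(-6) + (1/5)·(-7) + (1/5)·(-5) = -6
Cautious: (3/5)·7 + (1/5)·(-2) + (1/5)·0 = 19/5
Highest expected payoff is 19/5, from Cautious.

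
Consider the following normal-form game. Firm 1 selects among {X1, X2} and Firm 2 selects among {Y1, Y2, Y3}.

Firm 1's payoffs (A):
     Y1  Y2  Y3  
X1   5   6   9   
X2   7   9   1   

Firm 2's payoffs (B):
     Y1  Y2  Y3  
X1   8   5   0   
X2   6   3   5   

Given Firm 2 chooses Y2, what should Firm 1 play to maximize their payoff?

With Firm 2 fixed at Y2, Firm 1's payoffs are: X1 → 6, X2 → 9.
The maximum is 9, achieved by X2.

X2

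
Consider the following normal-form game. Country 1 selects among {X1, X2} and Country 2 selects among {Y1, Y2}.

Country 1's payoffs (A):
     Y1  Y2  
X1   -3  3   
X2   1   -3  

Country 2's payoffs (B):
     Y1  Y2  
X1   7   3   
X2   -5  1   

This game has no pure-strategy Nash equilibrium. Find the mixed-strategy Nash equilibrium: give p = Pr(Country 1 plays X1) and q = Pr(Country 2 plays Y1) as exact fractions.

Each player's mixing probability is pinned down by making the *other* player indifferent.
Country 2 indifferent between Y1 and Y2: p·7 + (1−p)·(-5) = p·3 + (1−p)·1 ⟹ (-5) + 12p = 1 + 2p ⟹ p = 3/5.
Country 1 indifferent between X1 and X2: q·(-3) + (1−q)·3 = q·1 + (1−q)·(-3) ⟹ 3 + (-6)q = (-3) + 4q ⟹ q = 3/5.

p = 3/5, q = 3/5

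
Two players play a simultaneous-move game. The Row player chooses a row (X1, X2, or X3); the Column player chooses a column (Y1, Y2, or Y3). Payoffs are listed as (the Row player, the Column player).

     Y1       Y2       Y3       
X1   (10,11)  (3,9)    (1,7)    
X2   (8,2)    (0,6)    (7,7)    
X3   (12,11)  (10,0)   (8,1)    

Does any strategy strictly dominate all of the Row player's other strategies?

A strategy is strictly dominant if it gives the Row player a strictly higher payoff than every other strategy, against every choice by the opponent.
X3 strictly dominates: vs Y1: 12 > each of {10, 8}; vs Y2: 10 > each of {3, 0}; vs Y3: 8 > each of {1, 7}.

X3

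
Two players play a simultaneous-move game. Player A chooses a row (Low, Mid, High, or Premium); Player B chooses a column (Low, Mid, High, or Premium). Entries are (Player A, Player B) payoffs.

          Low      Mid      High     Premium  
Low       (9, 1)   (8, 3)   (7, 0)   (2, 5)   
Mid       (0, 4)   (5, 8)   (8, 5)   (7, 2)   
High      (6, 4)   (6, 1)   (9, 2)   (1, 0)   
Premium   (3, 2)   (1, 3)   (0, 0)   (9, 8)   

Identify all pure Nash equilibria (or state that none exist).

(Premium, Premium)

Check mutual best responses: a cell is a NE iff neither player can gain by unilaterally deviating.
Player A's best responses — vs Low: Low (payoff 9); vs Mid: Low (payoff 8); vs High: High (payoff 9); vs Premium: Premium (payoff 9).
Player B's best responses — vs Low: Premium (payoff 5); vs Mid: Mid (payoff 8); vs High: Low (payoff 4); vs Premium: Premium (payoff 8).
The only mutual best response is (Premium, Premium); neither player gains by switching there.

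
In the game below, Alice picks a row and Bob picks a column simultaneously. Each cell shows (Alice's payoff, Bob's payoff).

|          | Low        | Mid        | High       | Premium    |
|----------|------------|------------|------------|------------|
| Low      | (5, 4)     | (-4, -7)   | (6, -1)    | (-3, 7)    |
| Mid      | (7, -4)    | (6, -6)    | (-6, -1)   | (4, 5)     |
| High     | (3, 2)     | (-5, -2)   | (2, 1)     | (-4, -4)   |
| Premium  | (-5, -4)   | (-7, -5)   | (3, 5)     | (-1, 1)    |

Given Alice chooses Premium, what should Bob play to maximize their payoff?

High

With Alice fixed at Premium, Bob's payoffs are: Low → -4, Mid → -5, High → 5, Premium → 1.
The maximum is 5, achieved by High.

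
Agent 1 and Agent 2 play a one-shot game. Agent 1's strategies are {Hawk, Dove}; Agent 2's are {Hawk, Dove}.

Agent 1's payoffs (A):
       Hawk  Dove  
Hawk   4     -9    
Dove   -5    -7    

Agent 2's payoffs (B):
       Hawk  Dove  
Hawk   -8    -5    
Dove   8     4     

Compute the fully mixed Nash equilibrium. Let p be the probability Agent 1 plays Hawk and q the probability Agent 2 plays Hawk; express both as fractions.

p = 4/7, q = 2/11

Each player's mixing probability is pinned down by making the *other* player indifferent.
Agent 2 indifferent between Hawk and Dove: p·(-8) + (1−p)·8 = p·(-5) + (1−p)·4 ⟹ 8 + (-16)p = 4 + (-9)p ⟹ p = 4/7.
Agent 1 indifferent between Hawk and Dove: q·4 + (1−q)·(-9) = q·(-5) + (1−q)·(-7) ⟹ (-9) + 13q = (-7) + 2q ⟹ q = 2/11.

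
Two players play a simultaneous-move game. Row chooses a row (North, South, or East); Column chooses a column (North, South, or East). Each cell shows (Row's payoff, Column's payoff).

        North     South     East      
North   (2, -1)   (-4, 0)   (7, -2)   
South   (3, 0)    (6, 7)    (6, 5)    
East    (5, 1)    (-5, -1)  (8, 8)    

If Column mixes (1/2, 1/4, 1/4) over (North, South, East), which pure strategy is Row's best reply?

Row's best reply maximizes expected payoff against the mix.
North: (1/2)·2 + (1/4)·(-4) + (1/4)·7 = 7/4
South: (1/2)·3 + (1/4)·6 + (1/4)·6 = 9/2
East: (1/2)·5 + (1/4)·(-5) + (1/4)·8 = 13/4
Highest expected payoff is 9/2, from South.

South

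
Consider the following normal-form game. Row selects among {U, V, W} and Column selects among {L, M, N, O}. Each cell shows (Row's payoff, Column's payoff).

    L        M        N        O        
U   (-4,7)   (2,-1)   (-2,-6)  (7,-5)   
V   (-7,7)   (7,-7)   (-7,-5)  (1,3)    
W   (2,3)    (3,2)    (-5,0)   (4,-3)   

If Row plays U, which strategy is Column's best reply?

With Row fixed at U, Column's payoffs are: L → 7, M → -1, N → -6, O → -5.
The maximum is 7, achieved by L.

L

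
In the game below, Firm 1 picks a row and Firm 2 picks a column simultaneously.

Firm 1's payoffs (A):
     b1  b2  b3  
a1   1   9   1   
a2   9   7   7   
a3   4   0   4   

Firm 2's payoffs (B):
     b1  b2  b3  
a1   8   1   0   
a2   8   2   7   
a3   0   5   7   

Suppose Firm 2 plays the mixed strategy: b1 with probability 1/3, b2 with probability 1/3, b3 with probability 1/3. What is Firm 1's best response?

Compute Firm 1's expected payoff from each pure strategy against the given mix.
a1: (1/3)·1 + (1/3)·9 + (1/3)·1 = 11/3
a2: (1/3)·9 + (1/3)·7 + (1/3)·7 = 23/3
a3: (1/3)·4 + (1/3)·0 + (1/3)·4 = 8/3
Highest expected payoff is 23/3, from a2.

a2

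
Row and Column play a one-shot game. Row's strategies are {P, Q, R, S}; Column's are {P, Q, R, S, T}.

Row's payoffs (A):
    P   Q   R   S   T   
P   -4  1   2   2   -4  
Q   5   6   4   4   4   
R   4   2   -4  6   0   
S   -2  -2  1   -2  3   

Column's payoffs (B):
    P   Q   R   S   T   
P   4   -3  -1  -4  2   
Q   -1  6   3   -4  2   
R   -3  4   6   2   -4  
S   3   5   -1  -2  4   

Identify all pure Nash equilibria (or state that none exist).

(Q, Q)

Check mutual best responses: a cell is a NE iff neither player can gain by unilaterally deviating.
Row's best responses — vs P: Q (payoff 5); vs Q: Q (payoff 6); vs R: Q (payoff 4); vs S: R (payoff 6); vs T: Q (payoff 4).
Column's best responses — vs P: P (payoff 4); vs Q: Q (payoff 6); vs R: R (payoff 6); vs S: Q (payoff 5).
The only mutual best response is (Q, Q); neither player gains by switching there.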